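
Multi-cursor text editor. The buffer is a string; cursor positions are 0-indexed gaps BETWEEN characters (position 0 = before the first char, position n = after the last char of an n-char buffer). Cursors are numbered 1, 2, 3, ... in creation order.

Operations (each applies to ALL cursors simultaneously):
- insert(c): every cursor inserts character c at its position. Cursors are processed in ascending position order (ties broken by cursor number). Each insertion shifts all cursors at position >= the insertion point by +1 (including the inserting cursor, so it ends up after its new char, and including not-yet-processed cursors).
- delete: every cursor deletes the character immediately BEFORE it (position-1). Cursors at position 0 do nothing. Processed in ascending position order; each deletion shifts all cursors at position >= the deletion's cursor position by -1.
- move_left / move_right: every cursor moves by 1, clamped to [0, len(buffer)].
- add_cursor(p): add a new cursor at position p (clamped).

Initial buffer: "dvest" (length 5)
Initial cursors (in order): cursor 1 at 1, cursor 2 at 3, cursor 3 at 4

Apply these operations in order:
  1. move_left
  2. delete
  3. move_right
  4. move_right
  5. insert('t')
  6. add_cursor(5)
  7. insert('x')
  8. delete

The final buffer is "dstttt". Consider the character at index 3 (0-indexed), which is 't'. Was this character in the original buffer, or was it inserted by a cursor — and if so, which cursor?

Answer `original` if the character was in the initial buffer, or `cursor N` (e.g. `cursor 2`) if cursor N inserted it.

After op 1 (move_left): buffer="dvest" (len 5), cursors c1@0 c2@2 c3@3, authorship .....
After op 2 (delete): buffer="dst" (len 3), cursors c1@0 c2@1 c3@1, authorship ...
After op 3 (move_right): buffer="dst" (len 3), cursors c1@1 c2@2 c3@2, authorship ...
After op 4 (move_right): buffer="dst" (len 3), cursors c1@2 c2@3 c3@3, authorship ...
After op 5 (insert('t')): buffer="dstttt" (len 6), cursors c1@3 c2@6 c3@6, authorship ..1.23
After op 6 (add_cursor(5)): buffer="dstttt" (len 6), cursors c1@3 c4@5 c2@6 c3@6, authorship ..1.23
After op 7 (insert('x')): buffer="dstxttxtxx" (len 10), cursors c1@4 c4@7 c2@10 c3@10, authorship ..11.24323
After op 8 (delete): buffer="dstttt" (len 6), cursors c1@3 c4@5 c2@6 c3@6, authorship ..1.23
Authorship (.=original, N=cursor N): . . 1 . 2 3
Index 3: author = original

Answer: original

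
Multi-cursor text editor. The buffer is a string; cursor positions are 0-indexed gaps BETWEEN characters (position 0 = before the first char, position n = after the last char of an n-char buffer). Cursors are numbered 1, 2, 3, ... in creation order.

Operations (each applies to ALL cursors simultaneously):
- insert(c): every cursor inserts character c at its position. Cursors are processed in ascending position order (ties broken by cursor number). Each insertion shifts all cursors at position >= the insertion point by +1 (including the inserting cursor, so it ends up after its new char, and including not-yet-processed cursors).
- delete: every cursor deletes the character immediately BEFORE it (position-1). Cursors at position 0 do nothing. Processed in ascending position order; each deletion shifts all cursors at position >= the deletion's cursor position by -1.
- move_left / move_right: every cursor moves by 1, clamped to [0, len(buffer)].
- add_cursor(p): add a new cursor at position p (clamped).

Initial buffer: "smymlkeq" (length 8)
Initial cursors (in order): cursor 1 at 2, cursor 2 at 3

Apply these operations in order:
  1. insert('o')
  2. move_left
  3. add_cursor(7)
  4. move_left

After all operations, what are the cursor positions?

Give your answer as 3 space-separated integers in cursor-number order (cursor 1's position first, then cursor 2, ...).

Answer: 1 3 6

Derivation:
After op 1 (insert('o')): buffer="smoyomlkeq" (len 10), cursors c1@3 c2@5, authorship ..1.2.....
After op 2 (move_left): buffer="smoyomlkeq" (len 10), cursors c1@2 c2@4, authorship ..1.2.....
After op 3 (add_cursor(7)): buffer="smoyomlkeq" (len 10), cursors c1@2 c2@4 c3@7, authorship ..1.2.....
After op 4 (move_left): buffer="smoyomlkeq" (len 10), cursors c1@1 c2@3 c3@6, authorship ..1.2.....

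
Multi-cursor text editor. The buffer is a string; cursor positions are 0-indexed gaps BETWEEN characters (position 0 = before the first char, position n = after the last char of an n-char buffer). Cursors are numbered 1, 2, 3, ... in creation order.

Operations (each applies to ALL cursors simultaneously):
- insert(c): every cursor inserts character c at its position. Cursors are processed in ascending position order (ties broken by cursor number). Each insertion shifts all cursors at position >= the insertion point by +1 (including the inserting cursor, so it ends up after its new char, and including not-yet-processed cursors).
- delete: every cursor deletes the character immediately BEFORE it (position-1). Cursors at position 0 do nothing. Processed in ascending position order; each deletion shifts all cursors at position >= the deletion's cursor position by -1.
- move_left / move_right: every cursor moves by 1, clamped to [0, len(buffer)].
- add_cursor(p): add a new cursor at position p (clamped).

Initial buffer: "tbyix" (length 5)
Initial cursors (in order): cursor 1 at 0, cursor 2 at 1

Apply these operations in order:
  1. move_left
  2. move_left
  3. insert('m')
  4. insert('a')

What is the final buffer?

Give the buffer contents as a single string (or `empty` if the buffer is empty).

Answer: mmaatbyix

Derivation:
After op 1 (move_left): buffer="tbyix" (len 5), cursors c1@0 c2@0, authorship .....
After op 2 (move_left): buffer="tbyix" (len 5), cursors c1@0 c2@0, authorship .....
After op 3 (insert('m')): buffer="mmtbyix" (len 7), cursors c1@2 c2@2, authorship 12.....
After op 4 (insert('a')): buffer="mmaatbyix" (len 9), cursors c1@4 c2@4, authorship 1212.....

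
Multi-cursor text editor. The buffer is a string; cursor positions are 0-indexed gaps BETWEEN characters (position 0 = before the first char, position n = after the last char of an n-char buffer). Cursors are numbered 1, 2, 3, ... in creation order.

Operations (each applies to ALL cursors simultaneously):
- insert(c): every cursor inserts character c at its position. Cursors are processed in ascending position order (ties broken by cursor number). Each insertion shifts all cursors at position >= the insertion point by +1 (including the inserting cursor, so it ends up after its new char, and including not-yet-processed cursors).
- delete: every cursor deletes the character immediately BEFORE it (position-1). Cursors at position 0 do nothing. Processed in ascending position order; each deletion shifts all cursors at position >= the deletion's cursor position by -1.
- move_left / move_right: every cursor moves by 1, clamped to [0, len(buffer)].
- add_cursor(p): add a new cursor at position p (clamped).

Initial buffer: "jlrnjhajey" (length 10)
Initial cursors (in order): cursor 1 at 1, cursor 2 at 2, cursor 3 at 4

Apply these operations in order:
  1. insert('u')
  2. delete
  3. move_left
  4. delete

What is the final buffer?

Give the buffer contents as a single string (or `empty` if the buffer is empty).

After op 1 (insert('u')): buffer="julurnujhajey" (len 13), cursors c1@2 c2@4 c3@7, authorship .1.2..3......
After op 2 (delete): buffer="jlrnjhajey" (len 10), cursors c1@1 c2@2 c3@4, authorship ..........
After op 3 (move_left): buffer="jlrnjhajey" (len 10), cursors c1@0 c2@1 c3@3, authorship ..........
After op 4 (delete): buffer="lnjhajey" (len 8), cursors c1@0 c2@0 c3@1, authorship ........

Answer: lnjhajey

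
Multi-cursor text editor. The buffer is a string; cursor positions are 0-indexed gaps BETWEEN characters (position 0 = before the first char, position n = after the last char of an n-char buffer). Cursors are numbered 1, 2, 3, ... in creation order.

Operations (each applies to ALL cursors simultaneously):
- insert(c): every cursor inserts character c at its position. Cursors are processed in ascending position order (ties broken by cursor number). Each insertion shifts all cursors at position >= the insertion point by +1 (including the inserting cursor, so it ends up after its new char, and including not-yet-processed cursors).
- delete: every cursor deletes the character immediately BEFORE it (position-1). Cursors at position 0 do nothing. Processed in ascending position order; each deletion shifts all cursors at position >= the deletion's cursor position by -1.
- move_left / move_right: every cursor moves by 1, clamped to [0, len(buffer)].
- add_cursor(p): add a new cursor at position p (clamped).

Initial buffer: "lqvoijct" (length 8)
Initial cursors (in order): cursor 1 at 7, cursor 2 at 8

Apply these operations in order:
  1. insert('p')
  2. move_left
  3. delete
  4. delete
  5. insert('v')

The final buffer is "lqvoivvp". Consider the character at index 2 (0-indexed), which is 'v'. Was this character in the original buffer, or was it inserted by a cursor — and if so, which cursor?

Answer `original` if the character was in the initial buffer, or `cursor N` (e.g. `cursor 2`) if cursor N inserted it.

Answer: original

Derivation:
After op 1 (insert('p')): buffer="lqvoijcptp" (len 10), cursors c1@8 c2@10, authorship .......1.2
After op 2 (move_left): buffer="lqvoijcptp" (len 10), cursors c1@7 c2@9, authorship .......1.2
After op 3 (delete): buffer="lqvoijpp" (len 8), cursors c1@6 c2@7, authorship ......12
After op 4 (delete): buffer="lqvoip" (len 6), cursors c1@5 c2@5, authorship .....2
After op 5 (insert('v')): buffer="lqvoivvp" (len 8), cursors c1@7 c2@7, authorship .....122
Authorship (.=original, N=cursor N): . . . . . 1 2 2
Index 2: author = original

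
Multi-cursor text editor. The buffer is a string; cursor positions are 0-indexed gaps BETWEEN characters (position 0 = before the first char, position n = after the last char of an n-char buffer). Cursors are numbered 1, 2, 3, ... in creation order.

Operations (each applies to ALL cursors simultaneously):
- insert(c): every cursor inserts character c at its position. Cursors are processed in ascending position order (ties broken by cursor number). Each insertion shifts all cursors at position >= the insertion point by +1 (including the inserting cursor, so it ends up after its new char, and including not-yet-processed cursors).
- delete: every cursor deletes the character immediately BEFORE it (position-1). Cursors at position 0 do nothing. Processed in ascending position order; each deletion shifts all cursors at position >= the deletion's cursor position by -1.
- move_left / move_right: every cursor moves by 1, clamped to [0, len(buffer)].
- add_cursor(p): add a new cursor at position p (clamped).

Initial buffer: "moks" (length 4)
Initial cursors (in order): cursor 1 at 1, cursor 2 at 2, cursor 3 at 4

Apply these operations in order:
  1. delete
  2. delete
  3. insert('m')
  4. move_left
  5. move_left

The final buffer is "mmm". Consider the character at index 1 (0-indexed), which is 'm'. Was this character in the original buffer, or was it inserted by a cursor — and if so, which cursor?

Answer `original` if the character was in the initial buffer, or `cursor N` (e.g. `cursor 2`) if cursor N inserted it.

Answer: cursor 2

Derivation:
After op 1 (delete): buffer="k" (len 1), cursors c1@0 c2@0 c3@1, authorship .
After op 2 (delete): buffer="" (len 0), cursors c1@0 c2@0 c3@0, authorship 
After op 3 (insert('m')): buffer="mmm" (len 3), cursors c1@3 c2@3 c3@3, authorship 123
After op 4 (move_left): buffer="mmm" (len 3), cursors c1@2 c2@2 c3@2, authorship 123
After op 5 (move_left): buffer="mmm" (len 3), cursors c1@1 c2@1 c3@1, authorship 123
Authorship (.=original, N=cursor N): 1 2 3
Index 1: author = 2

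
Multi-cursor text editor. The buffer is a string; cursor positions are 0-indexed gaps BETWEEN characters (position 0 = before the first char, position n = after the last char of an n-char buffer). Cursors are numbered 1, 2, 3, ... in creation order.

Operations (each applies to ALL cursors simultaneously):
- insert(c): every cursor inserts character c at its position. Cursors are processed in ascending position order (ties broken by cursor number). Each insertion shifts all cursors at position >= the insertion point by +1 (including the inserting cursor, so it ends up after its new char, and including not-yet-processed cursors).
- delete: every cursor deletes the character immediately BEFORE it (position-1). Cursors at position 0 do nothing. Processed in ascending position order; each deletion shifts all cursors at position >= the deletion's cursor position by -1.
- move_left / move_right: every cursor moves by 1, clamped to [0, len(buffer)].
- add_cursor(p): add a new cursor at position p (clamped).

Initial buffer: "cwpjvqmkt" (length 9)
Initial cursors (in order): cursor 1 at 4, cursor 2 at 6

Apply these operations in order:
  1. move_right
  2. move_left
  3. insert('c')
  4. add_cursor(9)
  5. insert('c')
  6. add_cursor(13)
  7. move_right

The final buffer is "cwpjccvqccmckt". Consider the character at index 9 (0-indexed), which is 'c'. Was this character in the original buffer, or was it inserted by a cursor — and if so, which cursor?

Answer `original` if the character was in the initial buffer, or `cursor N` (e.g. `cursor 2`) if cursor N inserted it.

Answer: cursor 2

Derivation:
After op 1 (move_right): buffer="cwpjvqmkt" (len 9), cursors c1@5 c2@7, authorship .........
After op 2 (move_left): buffer="cwpjvqmkt" (len 9), cursors c1@4 c2@6, authorship .........
After op 3 (insert('c')): buffer="cwpjcvqcmkt" (len 11), cursors c1@5 c2@8, authorship ....1..2...
After op 4 (add_cursor(9)): buffer="cwpjcvqcmkt" (len 11), cursors c1@5 c2@8 c3@9, authorship ....1..2...
After op 5 (insert('c')): buffer="cwpjccvqccmckt" (len 14), cursors c1@6 c2@10 c3@12, authorship ....11..22.3..
After op 6 (add_cursor(13)): buffer="cwpjccvqccmckt" (len 14), cursors c1@6 c2@10 c3@12 c4@13, authorship ....11..22.3..
After op 7 (move_right): buffer="cwpjccvqccmckt" (len 14), cursors c1@7 c2@11 c3@13 c4@14, authorship ....11..22.3..
Authorship (.=original, N=cursor N): . . . . 1 1 . . 2 2 . 3 . .
Index 9: author = 2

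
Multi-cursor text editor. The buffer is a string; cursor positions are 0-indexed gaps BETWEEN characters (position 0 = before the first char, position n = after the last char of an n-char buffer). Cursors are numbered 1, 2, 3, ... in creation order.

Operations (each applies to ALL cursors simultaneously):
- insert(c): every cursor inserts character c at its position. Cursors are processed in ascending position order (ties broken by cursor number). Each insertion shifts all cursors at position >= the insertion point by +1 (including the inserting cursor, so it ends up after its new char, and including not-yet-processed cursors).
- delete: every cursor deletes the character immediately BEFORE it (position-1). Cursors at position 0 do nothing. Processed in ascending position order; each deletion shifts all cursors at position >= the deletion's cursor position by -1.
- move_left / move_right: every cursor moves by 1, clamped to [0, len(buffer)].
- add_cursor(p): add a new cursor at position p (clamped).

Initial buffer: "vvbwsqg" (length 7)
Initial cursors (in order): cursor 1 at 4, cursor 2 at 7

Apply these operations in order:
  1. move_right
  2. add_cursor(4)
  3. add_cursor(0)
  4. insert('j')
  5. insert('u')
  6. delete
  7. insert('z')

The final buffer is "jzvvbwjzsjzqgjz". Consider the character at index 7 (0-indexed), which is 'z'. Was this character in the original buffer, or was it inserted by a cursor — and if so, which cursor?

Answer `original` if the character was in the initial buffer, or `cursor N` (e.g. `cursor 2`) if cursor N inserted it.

After op 1 (move_right): buffer="vvbwsqg" (len 7), cursors c1@5 c2@7, authorship .......
After op 2 (add_cursor(4)): buffer="vvbwsqg" (len 7), cursors c3@4 c1@5 c2@7, authorship .......
After op 3 (add_cursor(0)): buffer="vvbwsqg" (len 7), cursors c4@0 c3@4 c1@5 c2@7, authorship .......
After op 4 (insert('j')): buffer="jvvbwjsjqgj" (len 11), cursors c4@1 c3@6 c1@8 c2@11, authorship 4....3.1..2
After op 5 (insert('u')): buffer="juvvbwjusjuqgju" (len 15), cursors c4@2 c3@8 c1@11 c2@15, authorship 44....33.11..22
After op 6 (delete): buffer="jvvbwjsjqgj" (len 11), cursors c4@1 c3@6 c1@8 c2@11, authorship 4....3.1..2
After op 7 (insert('z')): buffer="jzvvbwjzsjzqgjz" (len 15), cursors c4@2 c3@8 c1@11 c2@15, authorship 44....33.11..22
Authorship (.=original, N=cursor N): 4 4 . . . . 3 3 . 1 1 . . 2 2
Index 7: author = 3

Answer: cursor 3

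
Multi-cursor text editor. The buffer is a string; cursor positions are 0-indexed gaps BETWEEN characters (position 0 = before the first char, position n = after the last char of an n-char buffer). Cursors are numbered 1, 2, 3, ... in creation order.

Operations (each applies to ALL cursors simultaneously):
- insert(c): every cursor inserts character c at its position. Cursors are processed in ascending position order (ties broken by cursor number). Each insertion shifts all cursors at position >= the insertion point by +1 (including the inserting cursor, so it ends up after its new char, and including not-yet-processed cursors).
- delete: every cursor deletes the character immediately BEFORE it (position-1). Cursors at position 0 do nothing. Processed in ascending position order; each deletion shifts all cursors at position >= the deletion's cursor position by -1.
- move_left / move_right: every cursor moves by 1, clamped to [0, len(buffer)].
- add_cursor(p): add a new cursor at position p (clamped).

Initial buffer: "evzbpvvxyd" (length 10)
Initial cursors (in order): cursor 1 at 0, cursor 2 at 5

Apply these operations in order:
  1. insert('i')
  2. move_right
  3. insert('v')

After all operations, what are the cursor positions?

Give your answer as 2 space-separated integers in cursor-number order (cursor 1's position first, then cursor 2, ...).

Answer: 3 10

Derivation:
After op 1 (insert('i')): buffer="ievzbpivvxyd" (len 12), cursors c1@1 c2@7, authorship 1.....2.....
After op 2 (move_right): buffer="ievzbpivvxyd" (len 12), cursors c1@2 c2@8, authorship 1.....2.....
After op 3 (insert('v')): buffer="ievvzbpivvvxyd" (len 14), cursors c1@3 c2@10, authorship 1.1....2.2....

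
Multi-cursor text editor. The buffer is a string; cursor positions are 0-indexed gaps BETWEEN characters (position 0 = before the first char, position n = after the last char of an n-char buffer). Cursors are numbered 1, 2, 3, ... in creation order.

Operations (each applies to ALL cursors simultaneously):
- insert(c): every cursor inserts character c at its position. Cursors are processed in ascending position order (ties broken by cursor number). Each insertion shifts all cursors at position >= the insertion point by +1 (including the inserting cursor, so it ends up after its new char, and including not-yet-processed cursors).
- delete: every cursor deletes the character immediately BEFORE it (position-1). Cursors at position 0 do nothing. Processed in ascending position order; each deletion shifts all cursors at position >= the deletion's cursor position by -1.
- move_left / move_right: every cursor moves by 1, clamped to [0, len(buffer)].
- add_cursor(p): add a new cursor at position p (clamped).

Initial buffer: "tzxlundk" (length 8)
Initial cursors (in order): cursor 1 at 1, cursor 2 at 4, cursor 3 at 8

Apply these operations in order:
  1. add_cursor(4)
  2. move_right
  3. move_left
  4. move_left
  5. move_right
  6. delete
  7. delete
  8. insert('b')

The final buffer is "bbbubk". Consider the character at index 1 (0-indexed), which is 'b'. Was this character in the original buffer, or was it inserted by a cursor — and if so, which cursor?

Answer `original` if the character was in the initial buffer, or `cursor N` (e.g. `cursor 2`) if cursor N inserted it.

Answer: cursor 2

Derivation:
After op 1 (add_cursor(4)): buffer="tzxlundk" (len 8), cursors c1@1 c2@4 c4@4 c3@8, authorship ........
After op 2 (move_right): buffer="tzxlundk" (len 8), cursors c1@2 c2@5 c4@5 c3@8, authorship ........
After op 3 (move_left): buffer="tzxlundk" (len 8), cursors c1@1 c2@4 c4@4 c3@7, authorship ........
After op 4 (move_left): buffer="tzxlundk" (len 8), cursors c1@0 c2@3 c4@3 c3@6, authorship ........
After op 5 (move_right): buffer="tzxlundk" (len 8), cursors c1@1 c2@4 c4@4 c3@7, authorship ........
After op 6 (delete): buffer="zunk" (len 4), cursors c1@0 c2@1 c4@1 c3@3, authorship ....
After op 7 (delete): buffer="uk" (len 2), cursors c1@0 c2@0 c4@0 c3@1, authorship ..
After op 8 (insert('b')): buffer="bbbubk" (len 6), cursors c1@3 c2@3 c4@3 c3@5, authorship 124.3.
Authorship (.=original, N=cursor N): 1 2 4 . 3 .
Index 1: author = 2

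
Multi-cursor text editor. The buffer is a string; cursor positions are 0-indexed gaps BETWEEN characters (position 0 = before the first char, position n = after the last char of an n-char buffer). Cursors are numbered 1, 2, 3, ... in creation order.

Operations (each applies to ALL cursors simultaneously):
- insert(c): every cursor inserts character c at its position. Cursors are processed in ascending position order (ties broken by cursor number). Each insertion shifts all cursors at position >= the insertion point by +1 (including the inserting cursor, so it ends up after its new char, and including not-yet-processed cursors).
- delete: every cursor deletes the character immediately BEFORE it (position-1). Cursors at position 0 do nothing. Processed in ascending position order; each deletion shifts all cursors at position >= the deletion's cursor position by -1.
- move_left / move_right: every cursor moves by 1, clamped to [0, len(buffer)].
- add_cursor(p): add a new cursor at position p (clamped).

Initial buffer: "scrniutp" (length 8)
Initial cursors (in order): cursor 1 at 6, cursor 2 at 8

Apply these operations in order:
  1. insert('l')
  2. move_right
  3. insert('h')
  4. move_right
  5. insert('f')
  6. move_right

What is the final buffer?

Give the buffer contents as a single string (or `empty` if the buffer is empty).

After op 1 (insert('l')): buffer="scrniultpl" (len 10), cursors c1@7 c2@10, authorship ......1..2
After op 2 (move_right): buffer="scrniultpl" (len 10), cursors c1@8 c2@10, authorship ......1..2
After op 3 (insert('h')): buffer="scrniulthplh" (len 12), cursors c1@9 c2@12, authorship ......1.1.22
After op 4 (move_right): buffer="scrniulthplh" (len 12), cursors c1@10 c2@12, authorship ......1.1.22
After op 5 (insert('f')): buffer="scrniulthpflhf" (len 14), cursors c1@11 c2@14, authorship ......1.1.1222
After op 6 (move_right): buffer="scrniulthpflhf" (len 14), cursors c1@12 c2@14, authorship ......1.1.1222

Answer: scrniulthpflhf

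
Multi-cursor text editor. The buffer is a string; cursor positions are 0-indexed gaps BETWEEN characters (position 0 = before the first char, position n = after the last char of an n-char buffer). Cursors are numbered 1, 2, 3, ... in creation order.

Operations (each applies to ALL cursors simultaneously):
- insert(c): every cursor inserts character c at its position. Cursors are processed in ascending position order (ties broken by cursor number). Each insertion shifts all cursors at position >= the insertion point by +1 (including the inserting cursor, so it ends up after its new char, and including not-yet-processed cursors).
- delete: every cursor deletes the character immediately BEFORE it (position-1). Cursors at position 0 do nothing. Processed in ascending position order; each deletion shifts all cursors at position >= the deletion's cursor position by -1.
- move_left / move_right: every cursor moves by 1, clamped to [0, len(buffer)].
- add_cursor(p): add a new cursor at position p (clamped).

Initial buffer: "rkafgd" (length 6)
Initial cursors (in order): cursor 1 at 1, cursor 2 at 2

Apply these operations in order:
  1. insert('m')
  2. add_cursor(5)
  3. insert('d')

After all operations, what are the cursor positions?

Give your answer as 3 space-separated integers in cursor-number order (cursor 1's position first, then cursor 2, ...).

Answer: 3 6 8

Derivation:
After op 1 (insert('m')): buffer="rmkmafgd" (len 8), cursors c1@2 c2@4, authorship .1.2....
After op 2 (add_cursor(5)): buffer="rmkmafgd" (len 8), cursors c1@2 c2@4 c3@5, authorship .1.2....
After op 3 (insert('d')): buffer="rmdkmdadfgd" (len 11), cursors c1@3 c2@6 c3@8, authorship .11.22.3...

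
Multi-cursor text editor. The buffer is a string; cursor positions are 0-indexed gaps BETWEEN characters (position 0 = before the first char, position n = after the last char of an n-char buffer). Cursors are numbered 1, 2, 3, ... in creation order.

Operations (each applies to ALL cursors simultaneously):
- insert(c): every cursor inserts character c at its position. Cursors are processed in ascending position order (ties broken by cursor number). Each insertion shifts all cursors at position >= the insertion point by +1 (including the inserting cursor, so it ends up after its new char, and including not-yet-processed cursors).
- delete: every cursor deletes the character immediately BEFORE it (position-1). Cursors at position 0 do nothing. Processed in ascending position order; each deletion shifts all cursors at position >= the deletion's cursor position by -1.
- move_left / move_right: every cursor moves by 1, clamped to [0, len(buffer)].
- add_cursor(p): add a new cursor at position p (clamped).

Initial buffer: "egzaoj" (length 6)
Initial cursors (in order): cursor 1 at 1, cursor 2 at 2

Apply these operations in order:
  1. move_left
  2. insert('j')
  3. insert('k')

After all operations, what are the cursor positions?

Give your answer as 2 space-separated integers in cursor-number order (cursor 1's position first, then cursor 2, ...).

After op 1 (move_left): buffer="egzaoj" (len 6), cursors c1@0 c2@1, authorship ......
After op 2 (insert('j')): buffer="jejgzaoj" (len 8), cursors c1@1 c2@3, authorship 1.2.....
After op 3 (insert('k')): buffer="jkejkgzaoj" (len 10), cursors c1@2 c2@5, authorship 11.22.....

Answer: 2 5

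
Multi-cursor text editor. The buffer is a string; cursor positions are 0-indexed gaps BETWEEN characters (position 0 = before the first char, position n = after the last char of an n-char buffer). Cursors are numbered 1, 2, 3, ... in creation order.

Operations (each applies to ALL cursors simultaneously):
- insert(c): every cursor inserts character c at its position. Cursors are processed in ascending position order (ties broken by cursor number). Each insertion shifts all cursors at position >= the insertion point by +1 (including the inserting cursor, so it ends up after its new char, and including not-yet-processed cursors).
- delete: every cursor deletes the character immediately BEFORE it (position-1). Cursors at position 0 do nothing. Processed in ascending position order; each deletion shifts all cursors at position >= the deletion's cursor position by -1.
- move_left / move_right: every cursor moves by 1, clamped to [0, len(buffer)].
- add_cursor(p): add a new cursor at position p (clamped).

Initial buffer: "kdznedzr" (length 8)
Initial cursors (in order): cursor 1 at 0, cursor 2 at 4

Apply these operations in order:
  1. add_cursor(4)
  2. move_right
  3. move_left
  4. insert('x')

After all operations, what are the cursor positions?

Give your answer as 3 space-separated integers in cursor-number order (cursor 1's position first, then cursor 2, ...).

Answer: 1 7 7

Derivation:
After op 1 (add_cursor(4)): buffer="kdznedzr" (len 8), cursors c1@0 c2@4 c3@4, authorship ........
After op 2 (move_right): buffer="kdznedzr" (len 8), cursors c1@1 c2@5 c3@5, authorship ........
After op 3 (move_left): buffer="kdznedzr" (len 8), cursors c1@0 c2@4 c3@4, authorship ........
After op 4 (insert('x')): buffer="xkdznxxedzr" (len 11), cursors c1@1 c2@7 c3@7, authorship 1....23....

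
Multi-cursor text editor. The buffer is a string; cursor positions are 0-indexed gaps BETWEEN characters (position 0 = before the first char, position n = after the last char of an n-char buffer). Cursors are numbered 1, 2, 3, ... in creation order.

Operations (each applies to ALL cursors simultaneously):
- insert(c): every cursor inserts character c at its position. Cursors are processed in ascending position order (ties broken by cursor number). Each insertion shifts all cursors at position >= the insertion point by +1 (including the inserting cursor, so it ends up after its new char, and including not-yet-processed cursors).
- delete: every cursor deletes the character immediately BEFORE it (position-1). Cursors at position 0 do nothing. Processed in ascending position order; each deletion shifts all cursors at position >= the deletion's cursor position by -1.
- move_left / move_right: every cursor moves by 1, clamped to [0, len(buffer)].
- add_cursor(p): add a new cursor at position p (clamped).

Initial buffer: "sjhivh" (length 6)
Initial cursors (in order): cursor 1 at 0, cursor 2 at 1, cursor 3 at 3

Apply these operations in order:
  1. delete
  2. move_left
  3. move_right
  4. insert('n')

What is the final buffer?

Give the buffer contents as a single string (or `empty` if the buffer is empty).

Answer: jnnnivh

Derivation:
After op 1 (delete): buffer="jivh" (len 4), cursors c1@0 c2@0 c3@1, authorship ....
After op 2 (move_left): buffer="jivh" (len 4), cursors c1@0 c2@0 c3@0, authorship ....
After op 3 (move_right): buffer="jivh" (len 4), cursors c1@1 c2@1 c3@1, authorship ....
After op 4 (insert('n')): buffer="jnnnivh" (len 7), cursors c1@4 c2@4 c3@4, authorship .123...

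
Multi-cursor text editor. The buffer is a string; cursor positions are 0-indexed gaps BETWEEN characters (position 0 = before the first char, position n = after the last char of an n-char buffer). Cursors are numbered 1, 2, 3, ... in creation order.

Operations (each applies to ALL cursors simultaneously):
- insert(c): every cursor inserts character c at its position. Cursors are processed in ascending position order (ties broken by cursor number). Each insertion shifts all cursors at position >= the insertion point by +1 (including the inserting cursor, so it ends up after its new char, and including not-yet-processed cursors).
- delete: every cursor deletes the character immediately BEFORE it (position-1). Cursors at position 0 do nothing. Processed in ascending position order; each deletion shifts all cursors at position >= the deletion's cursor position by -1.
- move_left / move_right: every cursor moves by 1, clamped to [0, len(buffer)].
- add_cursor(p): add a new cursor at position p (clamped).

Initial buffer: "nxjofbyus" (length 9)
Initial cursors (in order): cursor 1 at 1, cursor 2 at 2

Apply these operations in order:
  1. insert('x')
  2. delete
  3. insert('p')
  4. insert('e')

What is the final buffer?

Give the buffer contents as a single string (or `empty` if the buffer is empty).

Answer: npexpejofbyus

Derivation:
After op 1 (insert('x')): buffer="nxxxjofbyus" (len 11), cursors c1@2 c2@4, authorship .1.2.......
After op 2 (delete): buffer="nxjofbyus" (len 9), cursors c1@1 c2@2, authorship .........
After op 3 (insert('p')): buffer="npxpjofbyus" (len 11), cursors c1@2 c2@4, authorship .1.2.......
After op 4 (insert('e')): buffer="npexpejofbyus" (len 13), cursors c1@3 c2@6, authorship .11.22.......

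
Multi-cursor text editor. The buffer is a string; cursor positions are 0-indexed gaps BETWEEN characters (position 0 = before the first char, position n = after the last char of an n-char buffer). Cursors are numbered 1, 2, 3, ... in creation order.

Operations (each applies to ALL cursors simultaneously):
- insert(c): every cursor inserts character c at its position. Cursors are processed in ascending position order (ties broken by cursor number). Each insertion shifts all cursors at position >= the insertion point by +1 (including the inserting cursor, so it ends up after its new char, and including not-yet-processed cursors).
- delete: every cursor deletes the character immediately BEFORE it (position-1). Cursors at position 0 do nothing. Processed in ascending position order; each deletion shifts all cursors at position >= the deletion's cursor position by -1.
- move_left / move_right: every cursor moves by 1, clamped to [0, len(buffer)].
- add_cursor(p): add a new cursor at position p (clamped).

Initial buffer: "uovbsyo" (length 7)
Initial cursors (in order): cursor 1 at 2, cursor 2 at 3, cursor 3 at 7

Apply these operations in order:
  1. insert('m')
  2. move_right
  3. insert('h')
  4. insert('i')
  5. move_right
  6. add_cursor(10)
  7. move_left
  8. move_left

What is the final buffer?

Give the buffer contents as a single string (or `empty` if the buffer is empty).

Answer: uomvhimbhisyomhi

Derivation:
After op 1 (insert('m')): buffer="uomvmbsyom" (len 10), cursors c1@3 c2@5 c3@10, authorship ..1.2....3
After op 2 (move_right): buffer="uomvmbsyom" (len 10), cursors c1@4 c2@6 c3@10, authorship ..1.2....3
After op 3 (insert('h')): buffer="uomvhmbhsyomh" (len 13), cursors c1@5 c2@8 c3@13, authorship ..1.12.2...33
After op 4 (insert('i')): buffer="uomvhimbhisyomhi" (len 16), cursors c1@6 c2@10 c3@16, authorship ..1.112.22...333
After op 5 (move_right): buffer="uomvhimbhisyomhi" (len 16), cursors c1@7 c2@11 c3@16, authorship ..1.112.22...333
After op 6 (add_cursor(10)): buffer="uomvhimbhisyomhi" (len 16), cursors c1@7 c4@10 c2@11 c3@16, authorship ..1.112.22...333
After op 7 (move_left): buffer="uomvhimbhisyomhi" (len 16), cursors c1@6 c4@9 c2@10 c3@15, authorship ..1.112.22...333
After op 8 (move_left): buffer="uomvhimbhisyomhi" (len 16), cursors c1@5 c4@8 c2@9 c3@14, authorship ..1.112.22...333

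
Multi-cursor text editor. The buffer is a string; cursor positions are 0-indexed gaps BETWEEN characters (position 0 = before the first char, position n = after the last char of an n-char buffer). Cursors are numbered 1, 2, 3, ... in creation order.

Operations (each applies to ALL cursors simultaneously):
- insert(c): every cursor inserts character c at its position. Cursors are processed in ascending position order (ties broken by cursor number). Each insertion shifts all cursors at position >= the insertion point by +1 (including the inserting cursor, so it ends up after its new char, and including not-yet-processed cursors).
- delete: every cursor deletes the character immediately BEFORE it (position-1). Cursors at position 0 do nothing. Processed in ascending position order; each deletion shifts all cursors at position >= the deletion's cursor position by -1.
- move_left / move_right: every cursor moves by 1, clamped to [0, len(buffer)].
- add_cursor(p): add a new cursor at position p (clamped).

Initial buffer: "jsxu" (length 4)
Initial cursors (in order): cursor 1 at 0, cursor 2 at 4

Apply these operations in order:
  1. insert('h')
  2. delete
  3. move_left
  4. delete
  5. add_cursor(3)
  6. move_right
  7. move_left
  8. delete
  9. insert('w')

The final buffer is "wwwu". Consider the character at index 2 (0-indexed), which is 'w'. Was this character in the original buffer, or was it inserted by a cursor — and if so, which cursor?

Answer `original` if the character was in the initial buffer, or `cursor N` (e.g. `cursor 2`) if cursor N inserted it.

After op 1 (insert('h')): buffer="hjsxuh" (len 6), cursors c1@1 c2@6, authorship 1....2
After op 2 (delete): buffer="jsxu" (len 4), cursors c1@0 c2@4, authorship ....
After op 3 (move_left): buffer="jsxu" (len 4), cursors c1@0 c2@3, authorship ....
After op 4 (delete): buffer="jsu" (len 3), cursors c1@0 c2@2, authorship ...
After op 5 (add_cursor(3)): buffer="jsu" (len 3), cursors c1@0 c2@2 c3@3, authorship ...
After op 6 (move_right): buffer="jsu" (len 3), cursors c1@1 c2@3 c3@3, authorship ...
After op 7 (move_left): buffer="jsu" (len 3), cursors c1@0 c2@2 c3@2, authorship ...
After op 8 (delete): buffer="u" (len 1), cursors c1@0 c2@0 c3@0, authorship .
After op 9 (insert('w')): buffer="wwwu" (len 4), cursors c1@3 c2@3 c3@3, authorship 123.
Authorship (.=original, N=cursor N): 1 2 3 .
Index 2: author = 3

Answer: cursor 3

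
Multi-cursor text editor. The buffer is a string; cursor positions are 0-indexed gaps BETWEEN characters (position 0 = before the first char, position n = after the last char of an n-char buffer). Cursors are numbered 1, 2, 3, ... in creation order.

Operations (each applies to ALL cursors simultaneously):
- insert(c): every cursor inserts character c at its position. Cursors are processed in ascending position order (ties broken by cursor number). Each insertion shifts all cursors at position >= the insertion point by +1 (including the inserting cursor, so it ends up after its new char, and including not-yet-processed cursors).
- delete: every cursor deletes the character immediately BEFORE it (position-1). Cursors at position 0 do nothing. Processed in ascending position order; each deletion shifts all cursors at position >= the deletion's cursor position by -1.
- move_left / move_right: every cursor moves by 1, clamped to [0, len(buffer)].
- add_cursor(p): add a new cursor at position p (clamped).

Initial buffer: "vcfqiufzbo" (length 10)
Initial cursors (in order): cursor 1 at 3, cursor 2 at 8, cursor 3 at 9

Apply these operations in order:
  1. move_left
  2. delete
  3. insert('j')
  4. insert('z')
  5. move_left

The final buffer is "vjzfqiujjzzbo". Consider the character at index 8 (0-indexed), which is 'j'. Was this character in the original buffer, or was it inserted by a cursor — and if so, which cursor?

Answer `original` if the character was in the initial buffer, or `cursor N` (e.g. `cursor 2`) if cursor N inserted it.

After op 1 (move_left): buffer="vcfqiufzbo" (len 10), cursors c1@2 c2@7 c3@8, authorship ..........
After op 2 (delete): buffer="vfqiubo" (len 7), cursors c1@1 c2@5 c3@5, authorship .......
After op 3 (insert('j')): buffer="vjfqiujjbo" (len 10), cursors c1@2 c2@8 c3@8, authorship .1....23..
After op 4 (insert('z')): buffer="vjzfqiujjzzbo" (len 13), cursors c1@3 c2@11 c3@11, authorship .11....2323..
After op 5 (move_left): buffer="vjzfqiujjzzbo" (len 13), cursors c1@2 c2@10 c3@10, authorship .11....2323..
Authorship (.=original, N=cursor N): . 1 1 . . . . 2 3 2 3 . .
Index 8: author = 3

Answer: cursor 3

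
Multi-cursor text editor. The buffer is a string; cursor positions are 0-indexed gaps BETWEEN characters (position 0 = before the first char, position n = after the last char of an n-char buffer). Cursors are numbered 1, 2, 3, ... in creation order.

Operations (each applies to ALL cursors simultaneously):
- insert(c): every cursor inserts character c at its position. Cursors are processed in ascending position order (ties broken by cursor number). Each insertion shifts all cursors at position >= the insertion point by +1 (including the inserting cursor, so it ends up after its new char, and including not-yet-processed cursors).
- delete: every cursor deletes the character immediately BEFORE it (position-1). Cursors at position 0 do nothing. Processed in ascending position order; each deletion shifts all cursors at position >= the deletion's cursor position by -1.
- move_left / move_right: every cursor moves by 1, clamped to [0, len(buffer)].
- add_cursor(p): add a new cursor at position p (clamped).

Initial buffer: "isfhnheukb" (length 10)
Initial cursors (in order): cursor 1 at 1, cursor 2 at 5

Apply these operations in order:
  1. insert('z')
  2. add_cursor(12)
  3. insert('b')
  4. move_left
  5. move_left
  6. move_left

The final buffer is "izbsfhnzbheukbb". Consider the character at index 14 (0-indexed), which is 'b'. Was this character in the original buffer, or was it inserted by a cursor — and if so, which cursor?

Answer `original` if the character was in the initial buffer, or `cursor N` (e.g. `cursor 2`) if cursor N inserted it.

Answer: cursor 3

Derivation:
After op 1 (insert('z')): buffer="izsfhnzheukb" (len 12), cursors c1@2 c2@7, authorship .1....2.....
After op 2 (add_cursor(12)): buffer="izsfhnzheukb" (len 12), cursors c1@2 c2@7 c3@12, authorship .1....2.....
After op 3 (insert('b')): buffer="izbsfhnzbheukbb" (len 15), cursors c1@3 c2@9 c3@15, authorship .11....22.....3
After op 4 (move_left): buffer="izbsfhnzbheukbb" (len 15), cursors c1@2 c2@8 c3@14, authorship .11....22.....3
After op 5 (move_left): buffer="izbsfhnzbheukbb" (len 15), cursors c1@1 c2@7 c3@13, authorship .11....22.....3
After op 6 (move_left): buffer="izbsfhnzbheukbb" (len 15), cursors c1@0 c2@6 c3@12, authorship .11....22.....3
Authorship (.=original, N=cursor N): . 1 1 . . . . 2 2 . . . . . 3
Index 14: author = 3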